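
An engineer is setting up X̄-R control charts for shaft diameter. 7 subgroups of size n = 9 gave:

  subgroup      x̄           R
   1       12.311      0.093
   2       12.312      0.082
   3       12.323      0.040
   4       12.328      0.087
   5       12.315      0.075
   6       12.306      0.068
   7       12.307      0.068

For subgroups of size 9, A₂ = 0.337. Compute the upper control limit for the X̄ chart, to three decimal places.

X̄̄ = (12.311 + 12.312 + 12.323 + 12.328 + 12.315 + 12.306 + 12.307) / 7 = 86.2020 / 7 = 12.3146
R̄ = (0.093 + 0.082 + 0.040 + 0.087 + 0.075 + 0.068 + 0.068) / 7 = 0.5130 / 7 = 0.0733
UCL = X̄̄ + A₂·R̄ = 12.3146 + 0.337 × 0.0733 = 12.3393

12.339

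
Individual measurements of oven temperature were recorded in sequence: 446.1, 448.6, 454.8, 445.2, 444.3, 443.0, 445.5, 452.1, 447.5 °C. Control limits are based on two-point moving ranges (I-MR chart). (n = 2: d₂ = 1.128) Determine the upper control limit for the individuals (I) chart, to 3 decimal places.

X̄ = (446.1 + 448.6 + 454.8 + 445.2 + 444.3 + 443.0 + 445.5 + 452.1 + 447.5) / 9 = 447.4556
Moving ranges: 2.5, 6.2, 9.6, 0.9, 1.3, 2.5, 6.6, 4.6; M̄R̄ = 34.2000 / 8 = 4.2750
UCL = X̄ + 3·M̄R̄/d₂ = 447.4556 + 3 × 4.2750 / 1.128 = 458.8252

458.825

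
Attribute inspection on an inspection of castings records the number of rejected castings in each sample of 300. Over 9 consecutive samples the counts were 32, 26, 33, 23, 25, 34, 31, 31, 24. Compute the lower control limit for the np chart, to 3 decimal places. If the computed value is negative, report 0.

13.476

p̄ = Σdᵢ / (k·n) = 259 / (9 × 300) = 0.09593
LCL = np̄ − 3·√(np̄(1−p̄)) = 28.7778 − 3 × 5.1007 = 13.4756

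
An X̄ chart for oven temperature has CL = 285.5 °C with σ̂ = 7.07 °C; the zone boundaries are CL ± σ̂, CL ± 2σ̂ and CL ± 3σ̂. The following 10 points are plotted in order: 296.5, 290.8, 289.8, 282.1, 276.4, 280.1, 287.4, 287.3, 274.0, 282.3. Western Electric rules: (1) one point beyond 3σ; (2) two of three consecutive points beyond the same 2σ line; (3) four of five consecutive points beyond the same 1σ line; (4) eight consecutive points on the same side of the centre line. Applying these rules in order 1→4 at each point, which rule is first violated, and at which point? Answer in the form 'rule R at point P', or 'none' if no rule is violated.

none

Zone of each point (C = within 1σ̂, B = 1σ̂–2σ̂, A = 2σ̂–3σ̂, * = beyond 3σ̂; sign = side of CL): 1:+B, 2:+C, 3:+C, 4:-C, 5:-B, 6:-C, 7:+C, 8:+C, 9:-B, 10:-C
No rule fires across all 10 points.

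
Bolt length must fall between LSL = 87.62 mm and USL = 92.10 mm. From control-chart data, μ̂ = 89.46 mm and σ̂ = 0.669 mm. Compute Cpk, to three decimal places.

0.917

Cpu = (USL − μ̂) / (3σ̂) = (92.10 − 89.46) / (3 × 0.669) = 1.3154; Cpl = (μ̂ − LSL) / (3σ̂) = (89.46 − 87.62) / (3 × 0.669) = 0.9168; Cpk = min(Cpu, Cpl) = 0.9168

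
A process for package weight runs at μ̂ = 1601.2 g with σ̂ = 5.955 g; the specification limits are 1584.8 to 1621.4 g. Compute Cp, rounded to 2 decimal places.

Cp = (USL − LSL) / (6σ̂) = (1621.4 − 1584.8) / (6 × 5.955) = 36.6000 / 35.7300 = 1.0243

1.02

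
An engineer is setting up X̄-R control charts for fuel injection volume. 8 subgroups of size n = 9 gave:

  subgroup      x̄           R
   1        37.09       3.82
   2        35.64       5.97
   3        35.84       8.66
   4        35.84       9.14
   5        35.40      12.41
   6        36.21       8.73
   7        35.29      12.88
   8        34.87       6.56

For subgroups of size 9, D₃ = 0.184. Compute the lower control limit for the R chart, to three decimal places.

R̄ = (3.82 + 5.97 + 8.66 + 9.14 + 12.41 + 8.73 + 12.88 + 6.56) / 8 = 68.1700 / 8 = 8.5213
LCL_R = D₃·R̄ = 0.184 × 8.5213 = 1.5679

1.568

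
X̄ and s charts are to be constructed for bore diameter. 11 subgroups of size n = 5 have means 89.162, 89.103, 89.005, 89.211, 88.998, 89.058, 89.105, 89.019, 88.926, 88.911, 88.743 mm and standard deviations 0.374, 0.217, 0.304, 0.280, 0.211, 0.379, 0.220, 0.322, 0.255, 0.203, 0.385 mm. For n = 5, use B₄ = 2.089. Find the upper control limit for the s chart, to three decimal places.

s̄ = (0.374 + 0.217 + 0.304 + 0.280 + 0.211 + 0.379 + 0.220 + 0.322 + 0.255 + 0.203 + 0.385) / 11 = 0.2864
UCL_s = B₄·s̄ = 2.089 × 0.2864 = 0.5982

0.598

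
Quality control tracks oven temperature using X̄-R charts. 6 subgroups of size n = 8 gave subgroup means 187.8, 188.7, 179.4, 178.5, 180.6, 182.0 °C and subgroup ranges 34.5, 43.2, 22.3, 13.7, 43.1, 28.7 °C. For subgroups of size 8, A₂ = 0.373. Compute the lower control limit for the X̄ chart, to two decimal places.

X̄̄ = (187.8 + 188.7 + 179.4 + 178.5 + 180.6 + 182.0) / 6 = 1097.0000 / 6 = 182.8333
R̄ = (34.5 + 43.2 + 22.3 + 13.7 + 43.1 + 28.7) / 6 = 185.5000 / 6 = 30.9167
LCL = X̄̄ − A₂·R̄ = 182.8333 − 0.373 × 30.9167 = 171.3014

171.30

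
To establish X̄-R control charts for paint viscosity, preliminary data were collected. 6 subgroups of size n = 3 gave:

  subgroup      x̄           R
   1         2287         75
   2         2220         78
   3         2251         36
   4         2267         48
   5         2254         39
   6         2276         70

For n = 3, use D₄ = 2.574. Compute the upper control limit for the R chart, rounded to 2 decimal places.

148.43

R̄ = (75 + 78 + 36 + 48 + 39 + 70) / 6 = 346.0000 / 6 = 57.6667
UCL_R = D₄·R̄ = 2.574 × 57.6667 = 148.4340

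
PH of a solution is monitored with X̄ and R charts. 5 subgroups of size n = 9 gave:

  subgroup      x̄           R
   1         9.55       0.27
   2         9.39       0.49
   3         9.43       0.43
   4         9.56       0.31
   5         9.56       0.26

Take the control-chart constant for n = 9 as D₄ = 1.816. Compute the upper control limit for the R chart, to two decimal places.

0.64

R̄ = (0.27 + 0.49 + 0.43 + 0.31 + 0.26) / 5 = 1.7600 / 5 = 0.3520
UCL_R = D₄·R̄ = 1.816 × 0.3520 = 0.6392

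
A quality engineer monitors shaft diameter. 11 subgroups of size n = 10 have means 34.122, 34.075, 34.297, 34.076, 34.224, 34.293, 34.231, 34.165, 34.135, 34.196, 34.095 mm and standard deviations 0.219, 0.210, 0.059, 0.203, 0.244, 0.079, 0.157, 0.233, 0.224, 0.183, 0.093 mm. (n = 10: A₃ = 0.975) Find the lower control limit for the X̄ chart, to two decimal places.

X̄̄ = (34.122 + 34.075 + 34.297 + 34.076 + 34.224 + 34.293 + 34.231 + 34.165 + 34.135 + 34.196 + 34.095) / 11 = 34.1735
s̄ = (0.219 + 0.210 + 0.059 + 0.203 + 0.244 + 0.079 + 0.157 + 0.233 + 0.224 + 0.183 + 0.093) / 11 = 0.1731
LCL = X̄̄ − A₃·s̄ = 34.1735 − 0.975 × 0.1731 = 34.0048

34.00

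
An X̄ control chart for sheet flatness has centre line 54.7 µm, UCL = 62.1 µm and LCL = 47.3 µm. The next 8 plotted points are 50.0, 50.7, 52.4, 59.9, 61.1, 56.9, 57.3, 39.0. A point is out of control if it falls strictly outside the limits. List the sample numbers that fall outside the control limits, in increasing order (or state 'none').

Compare each point to [47.3, 62.1]: sample 8 = 39.0 < LCL.

8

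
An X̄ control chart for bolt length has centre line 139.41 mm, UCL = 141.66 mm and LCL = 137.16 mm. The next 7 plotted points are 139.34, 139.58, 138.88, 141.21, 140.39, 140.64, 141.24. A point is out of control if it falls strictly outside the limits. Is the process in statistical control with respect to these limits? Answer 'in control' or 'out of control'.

in control

All 7 points lie within [137.16, 141.66].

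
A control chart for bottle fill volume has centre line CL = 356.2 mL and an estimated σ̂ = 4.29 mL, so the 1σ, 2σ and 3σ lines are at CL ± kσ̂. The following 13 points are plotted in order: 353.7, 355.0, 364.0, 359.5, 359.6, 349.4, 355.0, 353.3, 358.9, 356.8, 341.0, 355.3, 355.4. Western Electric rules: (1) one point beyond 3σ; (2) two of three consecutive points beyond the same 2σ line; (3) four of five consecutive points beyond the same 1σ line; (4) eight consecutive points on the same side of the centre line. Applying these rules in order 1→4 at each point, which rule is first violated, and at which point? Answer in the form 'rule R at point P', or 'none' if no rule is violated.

Zone of each point (C = within 1σ̂, B = 1σ̂–2σ̂, A = 2σ̂–3σ̂, * = beyond 3σ̂; sign = side of CL): 1:-C, 2:-C, 3:+B, 4:+C, 5:+C, 6:-B, 7:-C, 8:-C, 9:+C, 10:+C, 11:-*, 12:-C, 13:-C
Rule 1 (one point beyond the 3σ limits) is satisfied at point 11.

rule 1 at point 11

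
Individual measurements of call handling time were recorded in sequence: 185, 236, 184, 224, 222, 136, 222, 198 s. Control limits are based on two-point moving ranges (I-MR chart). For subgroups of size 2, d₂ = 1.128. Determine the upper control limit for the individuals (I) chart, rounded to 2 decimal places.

X̄ = (185 + 236 + 184 + 224 + 222 + 136 + 222 + 198) / 8 = 200.8750
Moving ranges: 51, 52, 40, 2, 86, 86, 24; M̄R̄ = 341.0000 / 7 = 48.7143
UCL = X̄ + 3·M̄R̄/d₂ = 200.8750 + 3 × 48.7143 / 1.128 = 330.4343

330.43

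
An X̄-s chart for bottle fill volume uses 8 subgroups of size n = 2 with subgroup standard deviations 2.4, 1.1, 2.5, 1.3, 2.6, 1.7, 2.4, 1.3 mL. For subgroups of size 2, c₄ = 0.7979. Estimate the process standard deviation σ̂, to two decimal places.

2.40

s̄ = (2.4 + 1.1 + 2.5 + 1.3 + 2.6 + 1.7 + 2.4 + 1.3) / 8 = 1.9125
σ̂ = s̄ / c₄ = 1.9125 / 0.7979 = 2.3969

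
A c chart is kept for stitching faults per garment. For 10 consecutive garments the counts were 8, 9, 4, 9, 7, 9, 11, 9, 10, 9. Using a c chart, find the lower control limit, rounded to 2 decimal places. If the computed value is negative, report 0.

c̄ = (8 + 9 + 4 + 9 + 7 + 9 + 11 + 9 + 10 + 9) / 10 = 85 / 10 = 8.5000
LCL = c̄ − 3√c̄ = 8.5000 − 3 × 2.9155 = -0.2464 → 0 (cannot be negative)

0.00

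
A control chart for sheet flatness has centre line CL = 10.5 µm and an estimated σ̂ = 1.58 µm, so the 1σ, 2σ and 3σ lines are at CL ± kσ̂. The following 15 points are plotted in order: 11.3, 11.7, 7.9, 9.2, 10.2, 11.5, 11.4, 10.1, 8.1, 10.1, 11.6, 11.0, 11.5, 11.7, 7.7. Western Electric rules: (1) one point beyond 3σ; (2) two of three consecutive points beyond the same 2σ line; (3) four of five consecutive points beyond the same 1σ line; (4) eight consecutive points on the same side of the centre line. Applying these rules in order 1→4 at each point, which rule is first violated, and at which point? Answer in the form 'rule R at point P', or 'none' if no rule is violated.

Zone of each point (C = within 1σ̂, B = 1σ̂–2σ̂, A = 2σ̂–3σ̂, * = beyond 3σ̂; sign = side of CL): 1:+C, 2:+C, 3:-B, 4:-C, 5:-C, 6:+C, 7:+C, 8:-C, 9:-B, 10:-C, 11:+C, 12:+C, 13:+C, 14:+C, 15:-B
No rule fires across all 15 points.

none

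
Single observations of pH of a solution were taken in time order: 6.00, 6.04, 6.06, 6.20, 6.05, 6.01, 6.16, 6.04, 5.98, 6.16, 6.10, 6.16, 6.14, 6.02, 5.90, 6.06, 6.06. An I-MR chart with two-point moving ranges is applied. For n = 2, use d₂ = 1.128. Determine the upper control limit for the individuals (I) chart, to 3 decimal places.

6.306

X̄ = (6.00 + 6.04 + 6.06 + 6.20 + 6.05 + 6.01 + 6.16 + 6.04 + 5.98 + 6.16 + 6.10 + 6.16 + 6.14 + 6.02 + 5.90 + 6.06 + 6.06) / 17 = 6.0671
Moving ranges: 0.04, 0.02, 0.14, 0.15, 0.04, 0.15, 0.12, 0.06, 0.18, 0.06, 0.06, 0.02, 0.12, 0.12, 0.16, 0.00; M̄R̄ = 1.4400 / 16 = 0.0900
UCL = X̄ + 3·M̄R̄/d₂ = 6.0671 + 3 × 0.0900 / 1.128 = 6.3064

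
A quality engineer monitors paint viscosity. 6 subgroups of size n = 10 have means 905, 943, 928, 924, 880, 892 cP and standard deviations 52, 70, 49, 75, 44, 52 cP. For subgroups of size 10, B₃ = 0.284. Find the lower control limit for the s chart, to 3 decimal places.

s̄ = (52 + 70 + 49 + 75 + 44 + 52) / 6 = 57.0000
LCL_s = B₃·s̄ = 0.284 × 57.0000 = 16.1880

16.188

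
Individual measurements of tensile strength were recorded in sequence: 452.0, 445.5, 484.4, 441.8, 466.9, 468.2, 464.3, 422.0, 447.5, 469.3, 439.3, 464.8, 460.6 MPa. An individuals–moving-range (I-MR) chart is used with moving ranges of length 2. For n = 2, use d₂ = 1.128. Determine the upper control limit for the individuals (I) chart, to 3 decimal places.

X̄ = (452.0 + 445.5 + 484.4 + 441.8 + 466.9 + 468.2 + 464.3 + 422.0 + 447.5 + 469.3 + 439.3 + 464.8 + 460.6) / 13 = 455.8923
Moving ranges: 6.5, 38.9, 42.6, 25.1, 1.3, 3.9, 42.3, 25.5, 21.8, 30.0, 25.5, 4.2; M̄R̄ = 267.6000 / 12 = 22.3000
UCL = X̄ + 3·M̄R̄/d₂ = 455.8923 + 3 × 22.3000 / 1.128 = 515.2008

515.201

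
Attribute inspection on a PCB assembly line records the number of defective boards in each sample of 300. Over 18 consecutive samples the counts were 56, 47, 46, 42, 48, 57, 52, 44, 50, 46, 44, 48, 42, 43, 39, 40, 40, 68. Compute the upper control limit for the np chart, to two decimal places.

66.27

p̄ = Σdᵢ / (k·n) = 852 / (18 × 300) = 0.15778
UCL = np̄ + 3·√(np̄(1−p̄)) = 47.3333 + 3 × √(47.3333×0.84222) = 47.3333 + 3 × 6.3139 = 66.2750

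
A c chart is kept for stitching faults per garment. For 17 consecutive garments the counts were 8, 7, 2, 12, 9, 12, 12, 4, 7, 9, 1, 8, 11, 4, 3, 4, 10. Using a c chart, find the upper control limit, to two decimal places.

c̄ = (8 + 7 + 2 + 12 + 9 + 12 + 12 + 4 + 7 + 9 + 1 + 8 + 11 + 4 + 3 + 4 + 10) / 17 = 123 / 17 = 7.2353
UCL = c̄ + 3√c̄ = 7.2353 + 3 × √7.2353 = 7.2353 + 3 × 2.6899 = 15.3048

15.30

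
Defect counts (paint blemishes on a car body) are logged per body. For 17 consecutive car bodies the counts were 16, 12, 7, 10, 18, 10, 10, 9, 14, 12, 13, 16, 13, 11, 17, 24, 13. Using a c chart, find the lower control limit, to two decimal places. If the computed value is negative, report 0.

c̄ = (16 + 12 + 7 + 10 + 18 + 10 + 10 + 9 + 14 + 12 + 13 + 16 + 13 + 11 + 17 + 24 + 13) / 17 = 225 / 17 = 13.2353
LCL = c̄ − 3√c̄ = 13.2353 − 3 × 3.6380 = 2.3212

2.32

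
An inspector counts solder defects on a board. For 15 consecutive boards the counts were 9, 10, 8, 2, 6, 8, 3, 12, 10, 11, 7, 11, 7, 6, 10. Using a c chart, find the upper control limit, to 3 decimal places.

c̄ = (9 + 10 + 8 + 2 + 6 + 8 + 3 + 12 + 10 + 11 + 7 + 11 + 7 + 6 + 10) / 15 = 120 / 15 = 8.0000
UCL = c̄ + 3√c̄ = 8.0000 + 3 × √8.0000 = 8.0000 + 3 × 2.8284 = 16.4853

16.485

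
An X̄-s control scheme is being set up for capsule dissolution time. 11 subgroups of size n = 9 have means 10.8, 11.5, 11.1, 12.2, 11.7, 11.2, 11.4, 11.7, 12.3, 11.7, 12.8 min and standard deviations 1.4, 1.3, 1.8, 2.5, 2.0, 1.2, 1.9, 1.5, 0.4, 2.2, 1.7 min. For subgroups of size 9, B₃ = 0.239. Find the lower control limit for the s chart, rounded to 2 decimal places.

s̄ = (1.4 + 1.3 + 1.8 + 2.5 + 2.0 + 1.2 + 1.9 + 1.5 + 0.4 + 2.2 + 1.7) / 11 = 1.6273
LCL_s = B₃·s̄ = 0.239 × 1.6273 = 0.3889

0.39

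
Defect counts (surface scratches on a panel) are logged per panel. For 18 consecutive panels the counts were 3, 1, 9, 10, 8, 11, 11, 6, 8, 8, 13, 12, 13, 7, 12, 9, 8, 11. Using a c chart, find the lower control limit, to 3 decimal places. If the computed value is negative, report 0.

0.000

c̄ = (3 + 1 + 9 + 10 + 8 + 11 + 11 + 6 + 8 + 8 + 13 + 12 + 13 + 7 + 12 + 9 + 8 + 11) / 18 = 160 / 18 = 8.8889
LCL = c̄ − 3√c̄ = 8.8889 − 3 × 2.9814 = -0.0554 → 0 (cannot be negative)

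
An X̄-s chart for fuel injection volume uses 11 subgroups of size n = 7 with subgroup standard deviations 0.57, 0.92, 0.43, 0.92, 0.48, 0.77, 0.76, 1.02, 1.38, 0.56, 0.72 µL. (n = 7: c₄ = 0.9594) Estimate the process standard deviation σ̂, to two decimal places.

s̄ = (0.57 + 0.92 + 0.43 + 0.92 + 0.48 + 0.77 + 0.76 + 1.02 + 1.38 + 0.56 + 0.72) / 11 = 0.7755
σ̂ = s̄ / c₄ = 0.7755 / 0.9594 = 0.8083

0.81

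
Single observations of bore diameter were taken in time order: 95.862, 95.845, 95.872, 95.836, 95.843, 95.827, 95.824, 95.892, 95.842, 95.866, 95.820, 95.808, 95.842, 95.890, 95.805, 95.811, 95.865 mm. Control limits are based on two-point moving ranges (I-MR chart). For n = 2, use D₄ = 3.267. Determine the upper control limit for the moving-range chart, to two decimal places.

Moving ranges: 0.017, 0.027, 0.036, 0.007, 0.016, 0.003, 0.068, 0.050, 0.024, 0.046, 0.012, 0.034, 0.048, 0.085, 0.006, 0.054; M̄R̄ = 0.5330 / 16 = 0.0333
UCL_MR = D₄·M̄R̄ = 3.267 × 0.0333 = 0.1088

0.11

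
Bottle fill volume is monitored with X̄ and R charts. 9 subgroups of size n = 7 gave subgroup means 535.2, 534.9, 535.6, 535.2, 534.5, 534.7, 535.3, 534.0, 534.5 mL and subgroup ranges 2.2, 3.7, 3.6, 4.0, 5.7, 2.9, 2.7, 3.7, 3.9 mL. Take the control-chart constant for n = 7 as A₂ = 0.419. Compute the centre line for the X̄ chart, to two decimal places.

534.88

X̄̄ = (535.2 + 534.9 + 535.6 + 535.2 + 534.5 + 534.7 + 535.3 + 534.0 + 534.5) / 9 = 4813.9000 / 9 = 534.8778
CL = X̄̄ = 534.8778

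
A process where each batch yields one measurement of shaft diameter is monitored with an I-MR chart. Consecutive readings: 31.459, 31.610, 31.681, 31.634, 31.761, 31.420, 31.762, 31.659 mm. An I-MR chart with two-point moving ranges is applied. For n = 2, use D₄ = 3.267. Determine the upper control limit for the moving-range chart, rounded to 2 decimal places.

Moving ranges: 0.151, 0.071, 0.047, 0.127, 0.341, 0.342, 0.103; M̄R̄ = 1.1820 / 7 = 0.1689
UCL_MR = D₄·M̄R̄ = 3.267 × 0.1689 = 0.5517

0.55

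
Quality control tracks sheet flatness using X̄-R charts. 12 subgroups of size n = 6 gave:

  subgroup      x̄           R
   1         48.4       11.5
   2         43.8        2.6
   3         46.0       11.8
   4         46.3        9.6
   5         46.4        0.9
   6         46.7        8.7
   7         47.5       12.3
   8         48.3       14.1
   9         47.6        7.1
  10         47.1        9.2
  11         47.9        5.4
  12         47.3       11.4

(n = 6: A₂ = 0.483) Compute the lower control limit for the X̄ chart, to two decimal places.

42.73

X̄̄ = (48.4 + 43.8 + 46.0 + 46.3 + 46.4 + 46.7 + 47.5 + 48.3 + 47.6 + 47.1 + 47.9 + 47.3) / 12 = 563.3000 / 12 = 46.9417
R̄ = (11.5 + 2.6 + 11.8 + 9.6 + 0.9 + 8.7 + 12.3 + 14.1 + 7.1 + 9.2 + 5.4 + 11.4) / 12 = 104.6000 / 12 = 8.7167
LCL = X̄̄ − A₂·R̄ = 46.9417 − 0.483 × 8.7167 = 42.7315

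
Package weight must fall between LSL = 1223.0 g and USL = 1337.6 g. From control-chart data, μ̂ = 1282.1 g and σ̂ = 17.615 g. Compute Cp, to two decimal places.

Cp = (USL − LSL) / (6σ̂) = (1337.6 − 1223.0) / (6 × 17.615) = 114.6000 / 105.6900 = 1.0843

1.08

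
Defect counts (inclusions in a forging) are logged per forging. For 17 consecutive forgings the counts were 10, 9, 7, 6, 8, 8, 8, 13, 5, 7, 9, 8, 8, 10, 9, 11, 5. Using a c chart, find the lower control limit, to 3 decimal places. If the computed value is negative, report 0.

c̄ = (10 + 9 + 7 + 6 + 8 + 8 + 8 + 13 + 5 + 7 + 9 + 8 + 8 + 10 + 9 + 11 + 5) / 17 = 141 / 17 = 8.2941
LCL = c̄ − 3√c̄ = 8.2941 − 3 × 2.8800 = -0.3457 → 0 (cannot be negative)

0.000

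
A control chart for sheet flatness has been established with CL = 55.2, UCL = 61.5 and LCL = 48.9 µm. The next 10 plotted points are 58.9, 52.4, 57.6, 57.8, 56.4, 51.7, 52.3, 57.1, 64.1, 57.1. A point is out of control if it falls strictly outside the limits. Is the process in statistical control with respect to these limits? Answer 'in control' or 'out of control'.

out of control

Compare each point to [48.9, 61.5]: sample 9 = 64.1 > UCL.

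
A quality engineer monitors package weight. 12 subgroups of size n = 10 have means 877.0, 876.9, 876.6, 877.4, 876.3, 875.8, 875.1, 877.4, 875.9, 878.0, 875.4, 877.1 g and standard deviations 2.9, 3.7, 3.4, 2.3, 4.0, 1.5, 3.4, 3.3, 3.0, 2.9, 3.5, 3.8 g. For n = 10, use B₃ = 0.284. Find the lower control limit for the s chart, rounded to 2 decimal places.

0.89

s̄ = (2.9 + 3.7 + 3.4 + 2.3 + 4.0 + 1.5 + 3.4 + 3.3 + 3.0 + 2.9 + 3.5 + 3.8) / 12 = 3.1417
LCL_s = B₃·s̄ = 0.284 × 3.1417 = 0.8922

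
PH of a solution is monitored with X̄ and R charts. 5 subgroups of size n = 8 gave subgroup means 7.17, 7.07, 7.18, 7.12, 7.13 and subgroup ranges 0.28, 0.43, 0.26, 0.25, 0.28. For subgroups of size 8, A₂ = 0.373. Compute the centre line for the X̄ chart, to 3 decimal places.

7.134

X̄̄ = (7.17 + 7.07 + 7.18 + 7.12 + 7.13) / 5 = 35.6700 / 5 = 7.1340
CL = X̄̄ = 7.1340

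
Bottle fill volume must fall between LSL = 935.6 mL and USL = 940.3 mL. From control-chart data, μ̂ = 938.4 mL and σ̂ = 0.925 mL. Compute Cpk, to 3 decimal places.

Cpu = (USL − μ̂) / (3σ̂) = (940.3 − 938.4) / (3 × 0.925) = 0.6847; Cpl = (μ̂ − LSL) / (3σ̂) = (938.4 − 935.6) / (3 × 0.925) = 1.0090; Cpk = min(Cpu, Cpl) = 0.6847

0.685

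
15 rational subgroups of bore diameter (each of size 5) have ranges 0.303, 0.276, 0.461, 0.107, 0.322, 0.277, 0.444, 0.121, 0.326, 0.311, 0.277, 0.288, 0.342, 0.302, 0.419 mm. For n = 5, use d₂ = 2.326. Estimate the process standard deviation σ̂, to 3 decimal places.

R̄ = (0.303 + 0.276 + 0.461 + 0.107 + 0.322 + 0.277 + 0.444 + 0.121 + 0.326 + 0.311 + 0.277 + 0.288 + 0.342 + 0.302 + 0.419) / 15 = 0.3051
σ̂ = R̄ / d₂ = 0.3051 / 2.326 = 0.1312

0.131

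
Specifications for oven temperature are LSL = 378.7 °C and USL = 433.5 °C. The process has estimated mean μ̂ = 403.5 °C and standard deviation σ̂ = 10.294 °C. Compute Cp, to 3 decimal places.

Cp = (USL − LSL) / (6σ̂) = (433.5 − 378.7) / (6 × 10.294) = 54.8000 / 61.7640 = 0.8872

0.887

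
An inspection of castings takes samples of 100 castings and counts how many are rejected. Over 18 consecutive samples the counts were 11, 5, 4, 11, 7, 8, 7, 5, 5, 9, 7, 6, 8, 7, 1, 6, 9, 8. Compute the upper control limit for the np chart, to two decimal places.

p̄ = Σdᵢ / (k·n) = 124 / (18 × 100) = 0.06889
UCL = np̄ + 3·√(np̄(1−p̄)) = 6.8889 + 3 × √(6.8889×0.93111) = 6.8889 + 3 × 2.5327 = 14.4868

14.49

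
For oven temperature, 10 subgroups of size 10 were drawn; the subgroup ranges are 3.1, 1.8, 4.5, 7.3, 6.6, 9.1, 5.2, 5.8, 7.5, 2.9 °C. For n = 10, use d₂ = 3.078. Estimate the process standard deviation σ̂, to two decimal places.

R̄ = (3.1 + 1.8 + 4.5 + 7.3 + 6.6 + 9.1 + 5.2 + 5.8 + 7.5 + 2.9) / 10 = 5.3800
σ̂ = R̄ / d₂ = 5.3800 / 3.078 = 1.7479

1.75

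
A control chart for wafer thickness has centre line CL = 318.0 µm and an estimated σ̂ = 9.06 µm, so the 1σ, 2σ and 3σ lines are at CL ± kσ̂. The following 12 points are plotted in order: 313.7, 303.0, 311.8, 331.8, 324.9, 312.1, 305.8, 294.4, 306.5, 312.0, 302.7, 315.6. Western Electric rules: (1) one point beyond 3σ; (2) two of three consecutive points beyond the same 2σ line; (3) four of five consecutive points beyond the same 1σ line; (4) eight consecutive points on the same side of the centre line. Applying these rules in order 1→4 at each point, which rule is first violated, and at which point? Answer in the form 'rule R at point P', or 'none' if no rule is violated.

Zone of each point (C = within 1σ̂, B = 1σ̂–2σ̂, A = 2σ̂–3σ̂, * = beyond 3σ̂; sign = side of CL): 1:-C, 2:-B, 3:-C, 4:+B, 5:+C, 6:-C, 7:-B, 8:-A, 9:-B, 10:-C, 11:-B, 12:-C
Rule 3 (four of five consecutive points beyond the same 1σ limit) is satisfied at point 11.

rule 3 at point 11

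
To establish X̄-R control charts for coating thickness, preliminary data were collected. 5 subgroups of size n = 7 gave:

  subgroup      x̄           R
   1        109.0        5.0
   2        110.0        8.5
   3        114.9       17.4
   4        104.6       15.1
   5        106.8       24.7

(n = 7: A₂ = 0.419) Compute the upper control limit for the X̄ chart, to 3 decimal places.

X̄̄ = (109.0 + 110.0 + 114.9 + 104.6 + 106.8) / 5 = 545.3000 / 5 = 109.0600
R̄ = (5.0 + 8.5 + 17.4 + 15.1 + 24.7) / 5 = 70.7000 / 5 = 14.1400
UCL = X̄̄ + A₂·R̄ = 109.0600 + 0.419 × 14.1400 = 114.9847

114.985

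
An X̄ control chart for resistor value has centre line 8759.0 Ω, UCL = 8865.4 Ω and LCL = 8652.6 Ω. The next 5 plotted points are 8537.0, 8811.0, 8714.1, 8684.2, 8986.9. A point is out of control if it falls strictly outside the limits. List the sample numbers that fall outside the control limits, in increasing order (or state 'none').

Compare each point to [8652.6, 8865.4]: sample 1 = 8537.0 < LCL; sample 5 = 8986.9 > UCL.

1, 5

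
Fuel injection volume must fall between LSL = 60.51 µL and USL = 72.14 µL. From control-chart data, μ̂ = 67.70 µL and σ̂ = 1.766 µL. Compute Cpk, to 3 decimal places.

Cpu = (USL − μ̂) / (3σ̂) = (72.14 − 67.70) / (3 × 1.766) = 0.8381; Cpl = (μ̂ − LSL) / (3σ̂) = (67.70 − 60.51) / (3 × 1.766) = 1.3571; Cpk = min(Cpu, Cpl) = 0.8381

0.838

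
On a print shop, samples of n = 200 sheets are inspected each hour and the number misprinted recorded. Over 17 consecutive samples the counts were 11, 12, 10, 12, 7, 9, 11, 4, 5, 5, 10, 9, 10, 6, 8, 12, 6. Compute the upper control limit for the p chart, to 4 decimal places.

p̄ = Σdᵢ / (k·n) = 147 / (17 × 200) = 0.04324
UCL = p̄ + 3·√(p̄(1−p̄)/n) = 0.04324 + 3 × √(0.04324×0.95676/200) = 0.04324 + 3 × 0.01438 = 0.08638

0.0864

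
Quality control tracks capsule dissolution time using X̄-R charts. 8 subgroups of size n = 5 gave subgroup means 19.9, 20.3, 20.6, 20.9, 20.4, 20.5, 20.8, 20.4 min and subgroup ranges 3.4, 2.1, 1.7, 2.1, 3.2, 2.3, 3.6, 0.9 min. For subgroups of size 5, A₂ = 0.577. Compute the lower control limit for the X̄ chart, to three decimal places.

19.083

X̄̄ = (19.9 + 20.3 + 20.6 + 20.9 + 20.4 + 20.5 + 20.8 + 20.4) / 8 = 163.8000 / 8 = 20.4750
R̄ = (3.4 + 2.1 + 1.7 + 2.1 + 3.2 + 2.3 + 3.6 + 0.9) / 8 = 19.3000 / 8 = 2.4125
LCL = X̄̄ − A₂·R̄ = 20.4750 − 0.577 × 2.4125 = 19.0830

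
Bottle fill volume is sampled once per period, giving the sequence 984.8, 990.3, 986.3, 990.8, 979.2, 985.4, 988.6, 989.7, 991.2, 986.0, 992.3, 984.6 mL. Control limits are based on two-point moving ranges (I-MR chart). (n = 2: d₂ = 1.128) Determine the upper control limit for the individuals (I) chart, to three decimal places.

X̄ = (984.8 + 990.3 + 986.3 + 990.8 + 979.2 + 985.4 + 988.6 + 989.7 + 991.2 + 986.0 + 992.3 + 984.6) / 12 = 987.4333
Moving ranges: 5.5, 4.0, 4.5, 11.6, 6.2, 3.2, 1.1, 1.5, 5.2, 6.3, 7.7; M̄R̄ = 56.8000 / 11 = 5.1636
UCL = X̄ + 3·M̄R̄/d₂ = 987.4333 + 3 × 5.1636 / 1.128 = 1001.1664

1001.166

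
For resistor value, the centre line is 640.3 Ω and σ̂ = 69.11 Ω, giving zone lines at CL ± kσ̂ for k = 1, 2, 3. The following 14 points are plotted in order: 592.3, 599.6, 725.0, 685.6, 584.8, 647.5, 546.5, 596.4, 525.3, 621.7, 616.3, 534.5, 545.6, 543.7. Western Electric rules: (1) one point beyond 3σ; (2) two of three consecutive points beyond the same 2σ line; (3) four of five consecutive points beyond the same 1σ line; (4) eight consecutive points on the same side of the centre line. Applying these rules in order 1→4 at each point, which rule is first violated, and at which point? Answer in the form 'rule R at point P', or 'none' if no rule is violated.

rule 4 at point 14

Zone of each point (C = within 1σ̂, B = 1σ̂–2σ̂, A = 2σ̂–3σ̂, * = beyond 3σ̂; sign = side of CL): 1:-C, 2:-C, 3:+B, 4:+C, 5:-C, 6:+C, 7:-B, 8:-C, 9:-B, 10:-C, 11:-C, 12:-B, 13:-B, 14:-B
Rule 4 (eight consecutive points on the same side of the centre line) is satisfied at point 14.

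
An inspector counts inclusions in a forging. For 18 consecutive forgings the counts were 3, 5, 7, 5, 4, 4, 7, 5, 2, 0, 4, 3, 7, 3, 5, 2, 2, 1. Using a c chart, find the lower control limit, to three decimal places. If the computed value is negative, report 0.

c̄ = (3 + 5 + 7 + 5 + 4 + 4 + 7 + 5 + 2 + 0 + 4 + 3 + 7 + 3 + 5 + 2 + 2 + 1) / 18 = 69 / 18 = 3.8333
LCL = c̄ − 3√c̄ = 3.8333 − 3 × 1.9579 = -2.0403 → 0 (cannot be negative)

0.000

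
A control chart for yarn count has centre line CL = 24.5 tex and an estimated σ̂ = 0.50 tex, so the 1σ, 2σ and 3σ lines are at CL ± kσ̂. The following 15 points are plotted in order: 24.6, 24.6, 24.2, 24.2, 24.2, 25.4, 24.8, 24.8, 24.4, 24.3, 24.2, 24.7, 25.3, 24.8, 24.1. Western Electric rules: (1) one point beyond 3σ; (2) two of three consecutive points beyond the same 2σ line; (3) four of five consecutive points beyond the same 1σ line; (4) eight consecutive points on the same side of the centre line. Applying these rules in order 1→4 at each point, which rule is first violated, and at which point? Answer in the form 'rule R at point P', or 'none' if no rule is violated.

none

Zone of each point (C = within 1σ̂, B = 1σ̂–2σ̂, A = 2σ̂–3σ̂, * = beyond 3σ̂; sign = side of CL): 1:+C, 2:+C, 3:-C, 4:-C, 5:-C, 6:+B, 7:+C, 8:+C, 9:-C, 10:-C, 11:-C, 12:+C, 13:+B, 14:+C, 15:-C
No rule fires across all 15 points.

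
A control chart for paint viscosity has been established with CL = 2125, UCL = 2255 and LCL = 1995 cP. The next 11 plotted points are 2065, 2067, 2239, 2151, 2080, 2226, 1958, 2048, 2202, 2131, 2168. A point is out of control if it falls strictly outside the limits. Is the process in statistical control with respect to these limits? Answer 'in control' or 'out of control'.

Compare each point to [1995, 2255]: sample 7 = 1958 < LCL.

out of control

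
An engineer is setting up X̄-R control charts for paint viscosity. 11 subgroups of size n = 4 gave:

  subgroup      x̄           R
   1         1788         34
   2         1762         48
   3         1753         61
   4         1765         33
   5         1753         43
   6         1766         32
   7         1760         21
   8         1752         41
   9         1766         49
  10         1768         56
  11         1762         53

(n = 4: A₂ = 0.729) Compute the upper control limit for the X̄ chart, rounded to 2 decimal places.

X̄̄ = (1788 + 1762 + 1753 + 1765 + 1753 + 1766 + 1760 + 1752 + 1766 + 1768 + 1762) / 11 = 19395.0000 / 11 = 1763.1818
R̄ = (34 + 48 + 61 + 33 + 43 + 32 + 21 + 41 + 49 + 56 + 53) / 11 = 471.0000 / 11 = 42.8182
UCL = X̄̄ + A₂·R̄ = 1763.1818 + 0.729 × 42.8182 = 1794.3963

1794.40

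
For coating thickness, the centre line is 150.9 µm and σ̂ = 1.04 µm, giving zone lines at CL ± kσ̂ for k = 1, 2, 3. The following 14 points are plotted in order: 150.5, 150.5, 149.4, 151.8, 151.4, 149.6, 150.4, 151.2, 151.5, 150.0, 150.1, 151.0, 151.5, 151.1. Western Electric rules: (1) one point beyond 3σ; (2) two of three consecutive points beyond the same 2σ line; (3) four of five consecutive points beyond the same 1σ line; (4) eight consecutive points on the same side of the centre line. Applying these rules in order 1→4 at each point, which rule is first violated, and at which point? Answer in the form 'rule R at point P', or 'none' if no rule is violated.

none

Zone of each point (C = within 1σ̂, B = 1σ̂–2σ̂, A = 2σ̂–3σ̂, * = beyond 3σ̂; sign = side of CL): 1:-C, 2:-C, 3:-B, 4:+C, 5:+C, 6:-B, 7:-C, 8:+C, 9:+C, 10:-C, 11:-C, 12:+C, 13:+C, 14:+C
No rule fires across all 14 points.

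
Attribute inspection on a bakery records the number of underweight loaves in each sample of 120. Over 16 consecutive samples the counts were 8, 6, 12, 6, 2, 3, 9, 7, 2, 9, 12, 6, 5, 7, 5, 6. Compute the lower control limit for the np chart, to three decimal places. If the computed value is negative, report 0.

p̄ = Σdᵢ / (k·n) = 105 / (16 × 120) = 0.05469
LCL = np̄ − 3·√(np̄(1−p̄)) = 6.5625 − 3 × 2.4907 = -0.9096 → 0 (negative, so LCL = 0)

0.000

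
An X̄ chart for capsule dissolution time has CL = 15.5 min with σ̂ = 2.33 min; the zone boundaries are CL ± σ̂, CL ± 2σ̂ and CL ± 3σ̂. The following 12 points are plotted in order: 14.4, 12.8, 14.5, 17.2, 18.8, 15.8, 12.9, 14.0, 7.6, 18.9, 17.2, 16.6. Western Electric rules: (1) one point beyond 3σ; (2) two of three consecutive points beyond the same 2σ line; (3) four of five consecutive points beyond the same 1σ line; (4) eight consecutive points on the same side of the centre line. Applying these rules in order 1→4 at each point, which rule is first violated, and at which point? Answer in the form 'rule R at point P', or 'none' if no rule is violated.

Zone of each point (C = within 1σ̂, B = 1σ̂–2σ̂, A = 2σ̂–3σ̂, * = beyond 3σ̂; sign = side of CL): 1:-C, 2:-B, 3:-C, 4:+C, 5:+B, 6:+C, 7:-B, 8:-C, 9:-*, 10:+B, 11:+C, 12:+C
Rule 1 (one point beyond the 3σ limits) is satisfied at point 9.

rule 1 at point 9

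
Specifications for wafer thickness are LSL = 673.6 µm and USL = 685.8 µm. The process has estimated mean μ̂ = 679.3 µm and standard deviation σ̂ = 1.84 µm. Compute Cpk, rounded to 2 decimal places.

Cpu = (USL − μ̂) / (3σ̂) = (685.8 − 679.3) / (3 × 1.84) = 1.1775; Cpl = (μ̂ − LSL) / (3σ̂) = (679.3 − 673.6) / (3 × 1.84) = 1.0326; Cpk = min(Cpu, Cpl) = 1.0326

1.03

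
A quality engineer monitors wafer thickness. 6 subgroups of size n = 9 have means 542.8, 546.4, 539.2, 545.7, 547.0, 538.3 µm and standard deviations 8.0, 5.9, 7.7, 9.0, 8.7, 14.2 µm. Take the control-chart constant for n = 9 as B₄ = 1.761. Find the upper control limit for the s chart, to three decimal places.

s̄ = (8.0 + 5.9 + 7.7 + 9.0 + 8.7 + 14.2) / 6 = 8.9167
UCL_s = B₄·s̄ = 1.761 × 8.9167 = 15.7022

15.702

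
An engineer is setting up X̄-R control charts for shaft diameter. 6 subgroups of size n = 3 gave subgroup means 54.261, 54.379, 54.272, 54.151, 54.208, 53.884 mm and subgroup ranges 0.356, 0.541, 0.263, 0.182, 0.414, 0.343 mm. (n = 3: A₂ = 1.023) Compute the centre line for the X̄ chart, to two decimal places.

X̄̄ = (54.261 + 54.379 + 54.272 + 54.151 + 54.208 + 53.884) / 6 = 325.1550 / 6 = 54.1925
CL = X̄̄ = 54.1925

54.19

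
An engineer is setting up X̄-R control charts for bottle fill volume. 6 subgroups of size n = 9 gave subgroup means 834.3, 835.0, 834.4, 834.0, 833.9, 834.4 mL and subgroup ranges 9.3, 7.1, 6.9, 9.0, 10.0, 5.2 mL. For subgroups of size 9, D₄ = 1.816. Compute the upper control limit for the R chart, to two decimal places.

R̄ = (9.3 + 7.1 + 6.9 + 9.0 + 10.0 + 5.2) / 6 = 47.5000 / 6 = 7.9167
UCL_R = D₄·R̄ = 1.816 × 7.9167 = 14.3767

14.38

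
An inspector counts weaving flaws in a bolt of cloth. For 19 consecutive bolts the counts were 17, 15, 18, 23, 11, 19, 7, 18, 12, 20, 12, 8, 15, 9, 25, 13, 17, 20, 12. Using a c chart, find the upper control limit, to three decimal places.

27.056

c̄ = (17 + 15 + 18 + 23 + 11 + 19 + 7 + 18 + 12 + 20 + 12 + 8 + 15 + 9 + 25 + 13 + 17 + 20 + 12) / 19 = 291 / 19 = 15.3158
UCL = c̄ + 3√c̄ = 15.3158 + 3 × √15.3158 = 15.3158 + 3 × 3.9135 = 27.0564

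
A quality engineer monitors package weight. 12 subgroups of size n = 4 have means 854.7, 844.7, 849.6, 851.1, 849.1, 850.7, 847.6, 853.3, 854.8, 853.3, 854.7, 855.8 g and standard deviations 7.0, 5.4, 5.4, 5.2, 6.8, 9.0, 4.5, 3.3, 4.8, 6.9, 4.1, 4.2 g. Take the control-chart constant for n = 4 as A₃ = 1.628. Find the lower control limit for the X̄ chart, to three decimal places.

X̄̄ = (854.7 + 844.7 + 849.6 + 851.1 + 849.1 + 850.7 + 847.6 + 853.3 + 854.8 + 853.3 + 854.7 + 855.8) / 12 = 851.6167
s̄ = (7.0 + 5.4 + 5.4 + 5.2 + 6.8 + 9.0 + 4.5 + 3.3 + 4.8 + 6.9 + 4.1 + 4.2) / 12 = 5.5500
LCL = X̄̄ − A₃·s̄ = 851.6167 − 1.628 × 5.5500 = 842.5813

842.581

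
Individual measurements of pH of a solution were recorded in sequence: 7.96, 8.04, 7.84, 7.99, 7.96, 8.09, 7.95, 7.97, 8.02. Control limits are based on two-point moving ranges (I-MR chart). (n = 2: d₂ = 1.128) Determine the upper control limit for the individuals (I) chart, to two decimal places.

X̄ = (7.96 + 8.04 + 7.84 + 7.99 + 7.96 + 8.09 + 7.95 + 7.97 + 8.02) / 9 = 7.9800
Moving ranges: 0.08, 0.20, 0.15, 0.03, 0.13, 0.14, 0.02, 0.05; M̄R̄ = 0.8000 / 8 = 0.1000
UCL = X̄ + 3·M̄R̄/d₂ = 7.9800 + 3 × 0.1000 / 1.128 = 8.2460

8.25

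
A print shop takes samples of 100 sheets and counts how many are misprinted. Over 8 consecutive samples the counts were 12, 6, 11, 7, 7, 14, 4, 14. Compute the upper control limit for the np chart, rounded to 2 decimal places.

p̄ = Σdᵢ / (k·n) = 75 / (8 × 100) = 0.09375
UCL = np̄ + 3·√(np̄(1−p̄)) = 9.3750 + 3 × √(9.3750×0.90625) = 9.3750 + 3 × 2.9148 = 18.1194

18.12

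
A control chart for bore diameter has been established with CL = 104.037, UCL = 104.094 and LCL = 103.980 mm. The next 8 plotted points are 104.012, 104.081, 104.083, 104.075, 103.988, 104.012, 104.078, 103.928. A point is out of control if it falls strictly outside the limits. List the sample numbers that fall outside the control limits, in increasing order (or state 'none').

8

Compare each point to [103.980, 104.094]: sample 8 = 103.928 < LCL.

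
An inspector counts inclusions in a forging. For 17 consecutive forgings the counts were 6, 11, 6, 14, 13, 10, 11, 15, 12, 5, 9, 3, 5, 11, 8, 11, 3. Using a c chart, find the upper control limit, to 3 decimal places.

18.000

c̄ = (6 + 11 + 6 + 14 + 13 + 10 + 11 + 15 + 12 + 5 + 9 + 3 + 5 + 11 + 8 + 11 + 3) / 17 = 153 / 17 = 9.0000
UCL = c̄ + 3√c̄ = 9.0000 + 3 × √9.0000 = 9.0000 + 3 × 3.0000 = 18.0000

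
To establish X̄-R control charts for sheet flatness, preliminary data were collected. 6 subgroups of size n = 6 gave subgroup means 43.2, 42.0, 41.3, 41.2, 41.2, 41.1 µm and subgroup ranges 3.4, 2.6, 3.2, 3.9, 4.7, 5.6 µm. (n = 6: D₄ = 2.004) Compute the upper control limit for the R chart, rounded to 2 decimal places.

7.82

R̄ = (3.4 + 2.6 + 3.2 + 3.9 + 4.7 + 5.6) / 6 = 23.4000 / 6 = 3.9000
UCL_R = D₄·R̄ = 2.004 × 3.9000 = 7.8156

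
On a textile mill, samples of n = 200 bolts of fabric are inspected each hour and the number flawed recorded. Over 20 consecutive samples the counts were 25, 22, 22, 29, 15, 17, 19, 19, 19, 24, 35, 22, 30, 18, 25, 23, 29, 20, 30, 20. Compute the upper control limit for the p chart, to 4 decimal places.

p̄ = Σdᵢ / (k·n) = 463 / (20 × 200) = 0.11575
UCL = p̄ + 3·√(p̄(1−p̄)/n) = 0.11575 + 3 × √(0.11575×0.88425/200) = 0.11575 + 3 × 0.02262 = 0.18362

0.1836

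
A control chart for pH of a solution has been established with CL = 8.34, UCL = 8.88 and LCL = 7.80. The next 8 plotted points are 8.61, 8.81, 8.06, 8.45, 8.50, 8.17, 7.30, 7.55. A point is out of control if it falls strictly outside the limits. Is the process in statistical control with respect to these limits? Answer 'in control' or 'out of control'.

out of control

Compare each point to [7.80, 8.88]: sample 7 = 7.30 < LCL; sample 8 = 7.55 < LCL.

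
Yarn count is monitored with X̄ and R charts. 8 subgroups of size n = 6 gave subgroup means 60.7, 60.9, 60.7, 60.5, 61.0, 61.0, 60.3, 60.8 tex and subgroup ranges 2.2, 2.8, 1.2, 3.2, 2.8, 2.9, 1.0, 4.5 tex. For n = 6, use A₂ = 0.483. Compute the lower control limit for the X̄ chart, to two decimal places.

59.49

X̄̄ = (60.7 + 60.9 + 60.7 + 60.5 + 61.0 + 61.0 + 60.3 + 60.8) / 8 = 485.9000 / 8 = 60.7375
R̄ = (2.2 + 2.8 + 1.2 + 3.2 + 2.8 + 2.9 + 1.0 + 4.5) / 8 = 20.6000 / 8 = 2.5750
LCL = X̄̄ − A₂·R̄ = 60.7375 − 0.483 × 2.5750 = 59.4938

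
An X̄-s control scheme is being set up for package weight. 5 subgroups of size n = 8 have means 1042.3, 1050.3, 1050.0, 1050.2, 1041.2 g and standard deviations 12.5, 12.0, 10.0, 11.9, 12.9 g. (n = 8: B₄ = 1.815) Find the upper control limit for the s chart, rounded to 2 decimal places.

s̄ = (12.5 + 12.0 + 10.0 + 11.9 + 12.9) / 5 = 11.8600
UCL_s = B₄·s̄ = 1.815 × 11.8600 = 21.5259

21.53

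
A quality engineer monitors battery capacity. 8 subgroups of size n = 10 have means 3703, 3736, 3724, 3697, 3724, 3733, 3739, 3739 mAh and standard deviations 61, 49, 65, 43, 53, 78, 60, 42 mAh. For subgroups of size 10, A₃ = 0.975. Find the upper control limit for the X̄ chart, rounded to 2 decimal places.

3779.34

X̄̄ = (3703 + 3736 + 3724 + 3697 + 3724 + 3733 + 3739 + 3739) / 8 = 3724.3750
s̄ = (61 + 49 + 65 + 43 + 53 + 78 + 60 + 42) / 8 = 56.3750
UCL = X̄̄ + A₃·s̄ = 3724.3750 + 0.975 × 56.3750 = 3779.3406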